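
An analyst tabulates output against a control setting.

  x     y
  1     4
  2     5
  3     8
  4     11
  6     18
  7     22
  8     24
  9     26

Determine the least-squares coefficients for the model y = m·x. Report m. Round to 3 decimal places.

m = 2.962

Sums needed: Σx·x = 260.
For Mᵀy: Σx·y = 770.
Normal equations: [[260]]·[m]ᵀ = [770]ᵀ.
Hence m = 770 / 260 ≈ 2.96154.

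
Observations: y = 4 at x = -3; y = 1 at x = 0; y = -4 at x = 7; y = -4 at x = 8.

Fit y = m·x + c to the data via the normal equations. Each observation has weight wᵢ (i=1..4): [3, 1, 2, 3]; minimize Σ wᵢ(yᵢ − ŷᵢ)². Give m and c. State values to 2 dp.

With design matrix A, AᵀWA = [[317, 29]; [29, 9]] and AᵀWy = [-188, -7]ᵀ.
Δ = 317·9 − 29² = 2012.
m = ((-188)·9 − 29·(-7))/2012 = -1489/2012; c = (317·(-7) − 29·(-188))/2012 = 3233/2012.

m = -0.74, c = 1.61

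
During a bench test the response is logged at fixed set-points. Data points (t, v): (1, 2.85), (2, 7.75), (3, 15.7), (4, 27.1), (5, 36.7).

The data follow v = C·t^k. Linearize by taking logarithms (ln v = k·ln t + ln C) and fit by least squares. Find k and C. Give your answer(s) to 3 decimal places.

k = 1.614, C = 2.730

With ln vᵢ as the transformed response and ln tᵢ as the regressor:
XᵀX = [[6.1995, 4.7875]; [4.7875, 5]], rhs = [14.8171, 12.7510]ᵀ  (here Σln t = 4.7875, Σ(ln t)² = 6.1995, Σln v = 12.7510, Σln t·ln v = 14.8171).
Δ = 6.1995·5 − (4.7875)² = 8.0774; k = (14.8171·5 − 4.7875·12.7510)/8.0774 = 1.61442, ln C = (6.1995·12.7510 − 4.7875·14.8171)/8.0774 = 1.00439, so C = exp(1.00439) = 2.73024.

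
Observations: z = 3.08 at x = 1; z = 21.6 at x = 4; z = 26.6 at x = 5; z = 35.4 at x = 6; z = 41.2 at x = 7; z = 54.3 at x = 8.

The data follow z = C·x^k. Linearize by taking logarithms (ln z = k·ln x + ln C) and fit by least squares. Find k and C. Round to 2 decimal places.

k = 1.36, C = 3.10

Let Y = ln z. Fitting Y = k·ln x + ln C by least squares:
XᵀX = [[15.8331, 8.8128]; [8.8128, 6]], rhs = [31.4729, 18.7582]ᵀ  (here Σln x = 8.8128, Σ(ln x)² = 15.8331, Σln z = 18.7582, Σln x·ln z = 31.4729).
Δ = 15.8331·6 − (8.8128)² = 17.3327; k = (31.4729·6 − 8.8128·18.7582)/17.3327 = 1.35722, ln C = (15.8331·18.7582 − 8.8128·31.4729)/17.3327 = 1.13288, so C = exp(1.13288) = 3.10457.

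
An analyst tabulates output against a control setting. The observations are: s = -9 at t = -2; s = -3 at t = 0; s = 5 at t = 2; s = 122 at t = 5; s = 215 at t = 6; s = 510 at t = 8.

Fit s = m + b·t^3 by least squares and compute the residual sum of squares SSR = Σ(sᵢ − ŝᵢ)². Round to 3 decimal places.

SSR = 4.601

Normal-equation sums: Σ1 = 6, Σt^3 = 853, Σt^3·t^3 = 324553.
For Xᵀs: Σs = 840, Σt^3·s = 322922.
So XᵀX·[m, b]ᵀ = Xᵀs: [[6, 853]; [853, 324553]]·[m, b]ᵀ = [840, 322922]ᵀ.
Eliminating b: 324553·(row 1) − 853·(row 2) gives 1219709·m = 324553·840 − 853·322922 = -2827946, so m = -2827946/1219709.
Then b = (322922 − 853·(-2827946/1219709))/324553 = 1221012/1219709.
Residuals: 1618661/1219709, -831181/1219709, -841605/1219709, -994056/1219709, 1326789/1219709, -278608/1219709; SSR = 5612292/1219709.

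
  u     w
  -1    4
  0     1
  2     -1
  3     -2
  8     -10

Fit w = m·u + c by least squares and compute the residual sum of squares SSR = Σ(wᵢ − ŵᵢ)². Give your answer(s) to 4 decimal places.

SSR = 1.4797

The normal system XᵀX·[m, c]ᵀ = Xᵀw is [[78, 12]; [12, 5]]·[m, c]ᵀ = [-92, -8]ᵀ.
det = 78·5 − 12² = 246.
m = ((-92)·5 − 12·(-8))/246 = -182/123; c = (78·(-8) − 12·(-92))/246 = 80/41.
Residuals: 70/123, -39/41, 1/123, 20/41, -14/123; SSR = 182/123.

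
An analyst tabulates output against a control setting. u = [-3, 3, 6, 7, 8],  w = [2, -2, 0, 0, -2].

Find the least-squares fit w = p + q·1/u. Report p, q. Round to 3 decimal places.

Forming MᵀM = [[5, 73/168]; [73/168, 897/3136]] and Mᵀw = [-2, -19/12]ᵀ gives MᵀM·[p, q]ᵀ = Mᵀw.
det = 5·(897/3136) − (73/168)² = 8759/7056.
p = ((-2)·(897/3136) − (73/168)·(-19/12))/(8759/7056) = 818/8759; q = (5·(-19/12) − (73/168)·(-2))/(8759/7056) = -49728/8759.

p = 0.093, q = -5.677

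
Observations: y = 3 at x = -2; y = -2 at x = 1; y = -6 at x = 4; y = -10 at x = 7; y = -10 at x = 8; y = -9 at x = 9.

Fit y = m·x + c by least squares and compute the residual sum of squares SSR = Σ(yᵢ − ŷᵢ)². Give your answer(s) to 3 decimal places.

SSR = 7.922

Normal-equation sums: Σx·x = 215, Σx = 27, Σ1 = 6.
And Σx·y = -263, Σy = -34.
So AᵀA·[m, c]ᵀ = Aᵀy: [[215, 27]; [27, 6]]·[m, c]ᵀ = [-263, -34]ᵀ.
det = 215·6 − 27² = 561.
m = ((-263)·6 − 27·(-34))/561 = -20/17; c = (215·(-34) − 27·(-263))/561 = -19/51.
Residuals: 52/51, -23/51, -47/51, -71/51, -11/51, 100/51; SSR = 404/51.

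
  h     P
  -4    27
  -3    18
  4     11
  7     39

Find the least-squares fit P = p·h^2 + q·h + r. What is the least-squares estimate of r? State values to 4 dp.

With design matrix X, XᵀX = [[2994, 316, 90]; [316, 90, 4]; [90, 4, 4]] and XᵀP = [2681, 155, 95]ᵀ.
Inverting the 3×3 Gram matrix, [p, q, r]ᵀ = [33181/32258, -64691/32258, 42123/16129]ᵀ.

r = 2.6116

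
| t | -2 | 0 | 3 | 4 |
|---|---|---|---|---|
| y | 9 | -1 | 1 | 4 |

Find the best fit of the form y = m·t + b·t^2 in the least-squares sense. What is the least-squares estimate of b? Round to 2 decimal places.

Entries of AᵀA: Σt·t = 29, Σt·t^2 = 83, Σt^2·t^2 = 353.
Right-hand side: Σt·y = 1, Σt^2·y = 109.
Eliminating b: 353·(row 1) − 83·(row 2) gives 3348·m = 353·1 − 83·109 = -8694, so m = -161/62.
Then b = (109 − 83·(-161/62))/353 = 57/62.

b = 0.92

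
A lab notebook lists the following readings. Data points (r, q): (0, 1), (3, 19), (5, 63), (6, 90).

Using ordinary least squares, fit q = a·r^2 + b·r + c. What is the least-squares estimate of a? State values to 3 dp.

a = 2.886

The normal system MᵀM·[a, b, c]ᵀ = Mᵀq is [[2002, 368, 70]; [368, 70, 14]; [70, 14, 4]]·[a, b, c]ᵀ = [4986, 912, 173]ᵀ.
Row-reducing yields a = 127/44, b = -305/132, c = 109/132.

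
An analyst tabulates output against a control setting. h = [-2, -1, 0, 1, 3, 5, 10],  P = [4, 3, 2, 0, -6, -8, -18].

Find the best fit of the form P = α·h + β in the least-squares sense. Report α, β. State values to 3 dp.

α = -1.899, β = 1.055

Compute the Gram sums: Σh·h = 140, Σh = 16, Σ1 = 7.
Right-hand side: Σh·P = -249, ΣP = -23.
Determinant 140·7 − 16² = 724.
α = ((-249)·7 − 16·(-23))/724 = -1375/724; β = (140·(-23) − 16·(-249))/724 = 191/181.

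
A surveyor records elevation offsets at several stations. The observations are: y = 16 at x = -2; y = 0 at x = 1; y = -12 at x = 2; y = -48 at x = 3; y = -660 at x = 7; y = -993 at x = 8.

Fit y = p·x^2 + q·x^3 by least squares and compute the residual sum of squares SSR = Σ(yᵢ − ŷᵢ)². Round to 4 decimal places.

From the data, Σx^2·x^2 = 6611, Σx^2·x^3 = 49819, Σx^3·x^3 = 380651.
Right-hand side: Σx^2·y = -96308, Σx^3·y = -736316.
AᵀA·[p, q]ᵀ = Aᵀy becomes [[6611, 49819]; [49819, 380651]]·[p, q]ᵀ = [-96308, -736316]ᵀ.
Eliminating q: 380651·(row 1) − 49819·(row 2) gives 34551000·p = 380651·(-96308) − 49819·(-736316) = 22790296, so p = 2848787/4318875.
Then q = ((-736316) − 49819·(2848787/4318875))/380651 = -793373/392625.
Residuals: -12109972/4318875, 5878316/4318875, 2198392/1439625, 298522/479875, 3348266/4318875, -298723/479875; SSR = 57968723/4318875.

SSR = 13.4222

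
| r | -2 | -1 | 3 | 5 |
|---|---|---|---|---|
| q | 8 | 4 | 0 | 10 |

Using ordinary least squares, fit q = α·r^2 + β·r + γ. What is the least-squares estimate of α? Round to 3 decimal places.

Sums needed: Σr^2·r^2 = 723, Σr^2·r = 143, Σr^2 = 39, Σr·r = 39, Σr = 5, Σ1 = 4.
Right-hand side: Σr^2·q = 286, Σr·q = 30, Σq = 22.
So MᵀM·[α, β, γ]ᵀ = Mᵀq: [[723, 143, 39]; [143, 39, 5]; [39, 5, 4]]·[α, β, γ]ᵀ = [286, 30, 22]ᵀ.
Solving the 3×3 system (Gaussian elimination) gives α = 1053/1171, β = -2941/1171, γ = -150/1171.

α = 0.899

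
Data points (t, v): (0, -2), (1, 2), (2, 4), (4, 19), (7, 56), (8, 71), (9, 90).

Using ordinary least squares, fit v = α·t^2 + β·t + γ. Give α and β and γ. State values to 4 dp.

Sums needed: Σt^2·t^2 = 13331, Σt^2·t = 1657, Σt^2 = 215, Σt·t = 215, Σt = 31, Σ1 = 7.
Moment sums: Σt^2·v = 14900, Σt·v = 1856, Σv = 240.
MᵀM·[α, β, γ]ᵀ = Mᵀv becomes [[13331, 1657, 215]; [1657, 215, 31]; [215, 31, 7]]·[α, β, γ]ᵀ = [14900, 1856, 240]ᵀ.
Solving the 3×3 system (Gaussian elimination) gives α = 45544/45489, β = 51178/45489, γ = -21958/15163.

α = 1.0012, β = 1.1251, γ = -1.4481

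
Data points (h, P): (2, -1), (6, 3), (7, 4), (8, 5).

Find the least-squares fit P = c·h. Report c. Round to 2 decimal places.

c = 0.55

From the data, Σh·h = 153.
Moment sums: Σh·P = 84.
So XᵀX·[c]ᵀ = XᵀP: [[153]]·[c]ᵀ = [84]ᵀ.
Hence c = 84 / 153 ≈ 0.54902.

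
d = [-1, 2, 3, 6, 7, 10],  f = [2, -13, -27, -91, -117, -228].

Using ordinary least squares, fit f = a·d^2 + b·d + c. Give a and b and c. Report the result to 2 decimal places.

Entries of MᵀM: Σd^2·d^2 = 13795, Σd^2·d = 1593, Σd^2 = 199, Σd·d = 199, Σd = 27, Σ1 = 6.
Moment sums: Σd^2·f = -32102, Σd·f = -3754, Σf = -474.
Normal equations: [[13795, 1593, 199]; [1593, 199, 27]; [199, 27, 6]]·[a, b, c]ᵀ = [-32102, -3754, -474]ᵀ.
Solving the 3×3 system (Gaussian elimination) gives a = -84/43, b = -22226/6665, c = 5312/6665.

a = -1.95, b = -3.33, c = 0.80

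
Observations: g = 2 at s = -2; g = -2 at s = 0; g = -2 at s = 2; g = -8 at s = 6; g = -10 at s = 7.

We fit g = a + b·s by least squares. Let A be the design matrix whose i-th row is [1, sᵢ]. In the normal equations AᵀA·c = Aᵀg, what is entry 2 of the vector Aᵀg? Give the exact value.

-126

Entry 2 ↔ basis s, so (Aᵀg)_{2} = Σᵢ (s)·gᵢ = (-2)·(2) + (0)·(-2) + (2)·(-2) + (6)·(-8) + (7)·(-10) = -126.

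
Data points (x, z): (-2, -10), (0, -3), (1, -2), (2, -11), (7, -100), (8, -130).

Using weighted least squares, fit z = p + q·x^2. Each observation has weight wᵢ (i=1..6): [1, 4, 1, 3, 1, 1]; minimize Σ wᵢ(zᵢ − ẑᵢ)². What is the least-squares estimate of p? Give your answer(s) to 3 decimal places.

p = -2.570

Entries of AᵀWA: Σwᵢ·1 = 11, Σwᵢ·x^2 = 130, Σwᵢ·x^2·x^2 = 6562.
Right-hand side: Σwᵢ·z = -287, Σwᵢ·x^2·z = -13394.
AᵀWA·[p, q]ᵀ = AᵀWz becomes [[11, 130]; [130, 6562]]·[p, q]ᵀ = [-287, -13394]ᵀ.
Eliminating q: 6562·(row 1) − 130·(row 2) gives 55282·p = 6562·(-287) − 130·(-13394) = -142074, so p = -71037/27641.
Then q = ((-13394) − 130·(-71037/27641))/6562 = -55012/27641.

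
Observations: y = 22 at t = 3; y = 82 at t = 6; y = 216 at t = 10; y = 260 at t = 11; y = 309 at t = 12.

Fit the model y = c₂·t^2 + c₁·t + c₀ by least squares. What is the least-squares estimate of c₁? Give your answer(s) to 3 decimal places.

c₁ = 1.563

Forming XᵀX = [[46754, 4302, 410]; [4302, 410, 42]; [410, 42, 5]] and Xᵀy = [100706, 9286, 889]ᵀ gives XᵀX·[c₂, c₁, c₀]ᵀ = Xᵀy.
Solving the 3×3 system (Gaussian elimination) gives c₂ = 133/66, c₁ = 447/286, c₀ = -245/429.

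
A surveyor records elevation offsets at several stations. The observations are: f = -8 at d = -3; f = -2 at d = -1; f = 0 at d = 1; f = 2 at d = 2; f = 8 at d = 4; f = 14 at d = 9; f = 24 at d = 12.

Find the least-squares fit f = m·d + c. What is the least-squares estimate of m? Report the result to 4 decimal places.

m = 1.9901

The normal system AᵀA·[m, c]ᵀ = Aᵀf is [[256, 24]; [24, 7]]·[m, c]ᵀ = [476, 38]ᵀ.
Eliminating c: 7·(row 1) − 24·(row 2) gives 1216·m = 7·476 − 24·38 = 2420, so m = 605/304.
Then c = (38 − 24·(605/304))/7 = -53/38.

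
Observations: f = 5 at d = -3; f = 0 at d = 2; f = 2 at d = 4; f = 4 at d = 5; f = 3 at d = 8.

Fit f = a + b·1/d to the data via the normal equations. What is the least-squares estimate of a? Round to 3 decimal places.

Forming MᵀM = [[5, 89/120]; [89/120, 6901/14400]] and Mᵀf = [14, 1/120]ᵀ gives MᵀM·[a, b]ᵀ = Mᵀf.
Eliminating b: (6901/14400)·(row 1) − (89/120)·(row 2) gives (3323/1800)·a = (6901/14400)·14 − (89/120)·(1/120) = 429/64, so a = 96525/26584.
Then b = ((1/120) − (89/120)·(96525/26584))/(6901/14400) = -18615/3323.

a = 3.631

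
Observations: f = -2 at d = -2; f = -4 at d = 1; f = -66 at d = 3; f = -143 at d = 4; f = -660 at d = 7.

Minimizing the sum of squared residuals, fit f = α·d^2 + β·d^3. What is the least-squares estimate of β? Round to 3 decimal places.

β = -1.498

Sums needed: Σd^2·d^2 = 2755, Σd^2·d^3 = 18043, Σd^3·d^3 = 122539.
Right-hand side: Σd^2·f = -35234, Σd^3·f = -237302.
So MᵀM·[α, β]ᵀ = Mᵀf: [[2755, 18043]; [18043, 122539]]·[α, β]ᵀ = [-35234, -237302]ᵀ.
det = 2755·122539 − 18043² = 12045096.
α = ((-35234)·122539 − 18043·(-237302))/12045096 = -2991595/1003758; β = (2755·(-237302) − 18043·(-35234))/12045096 = -1503329/1003758.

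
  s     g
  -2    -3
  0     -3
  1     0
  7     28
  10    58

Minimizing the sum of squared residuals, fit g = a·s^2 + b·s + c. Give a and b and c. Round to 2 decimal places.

a = 0.50, b = 0.99, c = -2.66

Normal-equation sums: Σs^2·s^2 = 12418, Σs^2·s = 1336, Σs^2 = 154, Σs·s = 154, Σs = 16, Σ1 = 5.
Moment sums: Σs^2·g = 7160, Σs·g = 782, Σg = 80.
Normal equations: [[12418, 1336, 154]; [1336, 154, 16]; [154, 16, 5]]·[a, b, c]ᵀ = [7160, 782, 80]ᵀ.
Row-reducing yields a = 5448/10831, b = 10733/10831, c = -28848/10831.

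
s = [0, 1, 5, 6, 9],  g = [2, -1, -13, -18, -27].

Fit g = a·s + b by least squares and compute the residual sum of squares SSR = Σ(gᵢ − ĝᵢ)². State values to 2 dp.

SSR = 1.62

The normal system XᵀX·[a, b]ᵀ = Xᵀg is [[143, 21]; [21, 5]]·[a, b]ᵀ = [-417, -57]ᵀ.
Eliminating b: 5·(row 1) − 21·(row 2) gives 274·a = 5·(-417) − 21·(-57) = -888, so a = -444/137.
Then b = ((-57) − 21·(-444/137))/5 = 303/137.
Residuals: -29/137, 4/137, 136/137, -105/137, -6/137; SSR = 222/137.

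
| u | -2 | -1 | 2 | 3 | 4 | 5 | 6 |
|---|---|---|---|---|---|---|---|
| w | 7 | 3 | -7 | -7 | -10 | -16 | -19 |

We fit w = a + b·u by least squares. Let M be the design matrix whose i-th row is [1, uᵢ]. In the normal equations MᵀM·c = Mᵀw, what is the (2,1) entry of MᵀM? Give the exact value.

17

Row 2 ↔ basis u, column 1 ↔ basis 1, so (MᵀM)_{2,1} = Σᵢ u = (-2)·(1) + (-1)·(1) + (2)·(1) + (3)·(1) + (4)·(1) + (5)·(1) + (6)·(1) = 17.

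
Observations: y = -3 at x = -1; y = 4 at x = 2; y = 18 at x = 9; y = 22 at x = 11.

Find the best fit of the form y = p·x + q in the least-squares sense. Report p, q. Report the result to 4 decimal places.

With design matrix A, AᵀA = [[207, 21]; [21, 4]] and Aᵀy = [415, 41]ᵀ.
Eliminating q: 4·(row 1) − 21·(row 2) gives 387·p = 4·415 − 21·41 = 799, so p = 799/387.
Then q = (41 − 21·(799/387))/4 = -76/129.

p = 2.0646, q = -0.5891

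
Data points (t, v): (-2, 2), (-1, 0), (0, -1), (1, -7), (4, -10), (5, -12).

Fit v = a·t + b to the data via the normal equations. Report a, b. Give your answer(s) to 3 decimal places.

The normal equations are: 47·a + 7·b = -111;  7·a + 6·b = -28.
(Σt·t = 47, Σt = 7, Σ1 = 6, Σt·v = -111, Σv = -28.)
Δ = 47·6 − 7² = 233.
a = ((-111)·6 − 7·(-28))/233 = -470/233; b = (47·(-28) − 7·(-111))/233 = -539/233.

a = -2.017, b = -2.313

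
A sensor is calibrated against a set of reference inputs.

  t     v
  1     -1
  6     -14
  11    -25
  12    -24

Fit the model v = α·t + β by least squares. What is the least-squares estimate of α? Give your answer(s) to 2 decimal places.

α = -2.18

The normal system XᵀX·[α, β]ᵀ = Xᵀv is [[302, 30]; [30, 4]]·[α, β]ᵀ = [-648, -64]ᵀ.
det = 302·4 − 30² = 308.
α = ((-648)·4 − 30·(-64))/308 = -24/11; β = (302·(-64) − 30·(-648))/308 = 4/11.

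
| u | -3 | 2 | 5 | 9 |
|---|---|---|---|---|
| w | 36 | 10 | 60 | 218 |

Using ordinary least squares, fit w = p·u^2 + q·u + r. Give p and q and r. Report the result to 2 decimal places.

p = 2.97, q = -2.72, r = 1.59

Entries of XᵀX: Σu^2·u^2 = 7283, Σu^2·u = 835, Σu^2 = 119, Σu·u = 119, Σu = 13, Σ1 = 4.
And Σu^2·w = 19522, Σu·w = 2174, Σw = 324.
Inverting the 3×3 Gram matrix, [p, q, r]ᵀ = [3556/1199, -296/109, 1910/1199]ᵀ.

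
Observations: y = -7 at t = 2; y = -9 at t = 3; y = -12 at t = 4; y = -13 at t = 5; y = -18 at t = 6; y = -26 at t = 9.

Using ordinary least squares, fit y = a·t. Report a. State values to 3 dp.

Forming AᵀA = [[171]] and Aᵀy = [-496]ᵀ gives AᵀA·[a]ᵀ = Aᵀy.
Hence a = -496 / 171 ≈ -2.90058.

a = -2.901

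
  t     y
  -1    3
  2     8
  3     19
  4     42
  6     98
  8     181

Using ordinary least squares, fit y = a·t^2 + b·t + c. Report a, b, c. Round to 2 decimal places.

Setting ∂/∂a … = 0 gives: 5746·a + 826·b + 130·c = 15990;  826·a + 130·b + 22·c = 2274;  130·a + 22·b + 6·c = 351.
Inverting the 3×3 Gram matrix, [a, b, c]ᵀ = [17217/5620, -9477/5620, -2379/1405]ᵀ.

a = 3.06, b = -1.69, c = -1.69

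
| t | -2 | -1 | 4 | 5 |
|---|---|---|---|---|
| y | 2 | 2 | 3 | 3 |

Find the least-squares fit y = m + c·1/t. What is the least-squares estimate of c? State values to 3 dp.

c = 0.905

Forming MᵀM = [[4, -21/20]; [-21/20, 541/400]] and Mᵀy = [10, -33/20]ᵀ gives MᵀM·[m, c]ᵀ = Mᵀy.
det = 4·(541/400) − (-21/20)² = 1723/400.
m = (10·(541/400) − (-21/20)·(-33/20))/(1723/400) = 4717/1723; c = (4·(-33/20) − (-21/20)·10)/(1723/400) = 1560/1723.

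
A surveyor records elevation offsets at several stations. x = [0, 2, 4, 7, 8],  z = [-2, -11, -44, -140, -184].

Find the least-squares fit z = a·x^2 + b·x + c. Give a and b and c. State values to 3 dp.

a = -3.056, b = 1.700, c = -2.041

Sums needed: Σx^2·x^2 = 6769, Σx^2·x = 927, Σx^2 = 133, Σx·x = 133, Σx = 21, Σ1 = 5.
Right-hand side: Σx^2·z = -19384, Σx·z = -2650, Σz = -381.
AᵀA·[a, b, c]ᵀ = Aᵀz becomes [[6769, 927, 133]; [927, 133, 21]; [133, 21, 5]]·[a, b, c]ᵀ = [-19384, -2650, -381]ᵀ.
Solving the 3×3 system (Gaussian elimination) gives a = -69067/22598, b = 38413/22598, c = -23060/11299.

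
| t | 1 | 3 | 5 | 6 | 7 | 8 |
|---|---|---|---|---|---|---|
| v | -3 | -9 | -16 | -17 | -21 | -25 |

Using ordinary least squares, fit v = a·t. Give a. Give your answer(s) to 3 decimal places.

Setting ∂/∂a … = 0 gives: 184·a = -559.
(Σt·t = 184, Σt·v = -559.)
a = (-559)/184 = -3.03804.

a = -3.038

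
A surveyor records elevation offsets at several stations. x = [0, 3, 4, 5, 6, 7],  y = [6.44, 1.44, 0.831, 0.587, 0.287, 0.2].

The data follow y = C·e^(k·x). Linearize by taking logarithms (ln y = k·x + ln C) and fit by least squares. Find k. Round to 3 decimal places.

k = -0.501

Let Y = ln y. Fitting Y = k·x + ln C by least squares:
Σx = 25.0000, Σ(x)² = 135.0000, Σln y = -1.3484, Σx·ln y = -21.0659.
Equations: 135.0000·k + 25.0000·ln C = -21.0659;  25.0000·k + 6·ln C = -1.3484.
Slope k = (n·Σx·ln y − Σx·Σln y)/(n·Σ(x)² − (Σx)²) = (6·-21.0659 − 25.0000·-1.3484)/185.0000 = -0.50100; ln C = (Σln y − k·Σx)/n = 1.86278.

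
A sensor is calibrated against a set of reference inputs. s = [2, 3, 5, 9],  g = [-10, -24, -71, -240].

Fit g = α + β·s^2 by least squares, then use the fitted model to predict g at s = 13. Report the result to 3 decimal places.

The normal equations are: 4·α + 119·β = -345;  119·α + 7283·β = -21471.
Eliminating β: 7283·(row 1) − 119·(row 2) gives 14971·α = 7283·(-345) − 119·(-21471) = 42414, so α = 42414/14971.
Then β = ((-21471) − 119·(42414/14971))/7283 = -44829/14971.
At s = 13: ĝ = (42414/14971)·(1) + (-44829/14971)·(169) = -7533687/14971.

ĝ = -503.219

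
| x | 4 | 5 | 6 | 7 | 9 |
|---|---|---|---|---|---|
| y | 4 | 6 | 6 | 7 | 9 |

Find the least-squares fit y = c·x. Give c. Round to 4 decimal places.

c = 1.0242

Setting ∂/∂c … = 0 gives: 207·c = 212.
Hence c = 212 / 207 ≈ 1.02415.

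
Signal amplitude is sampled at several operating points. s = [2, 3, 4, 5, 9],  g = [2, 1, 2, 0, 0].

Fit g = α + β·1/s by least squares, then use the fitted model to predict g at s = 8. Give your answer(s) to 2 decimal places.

ĝ = 0.22

Normal-equation sums: Σ1 = 5, Σ1/s = 251/180, Σ1/s·1/s = 15421/32400.
Moment sums: Σg = 5, Σ1/s·g = 11/6.
Normal equations: [[5, 251/180]; [251/180, 15421/32400]]·[α, β]ᵀ = [5, 11/6]ᵀ.
Eliminating β: (15421/32400)·(row 1) − (251/180)·(row 2) gives (1763/4050)·α = (15421/32400)·5 − (251/180)·(11/6) = -229/1296, so α = -5725/14104.
Then β = ((11/6) − (251/180)·(-5725/14104))/(15421/32400) = 17775/3526.
At s = 8: ĝ = (-5725/14104)·(1) + (17775/3526)·(1/8) = 6325/28208.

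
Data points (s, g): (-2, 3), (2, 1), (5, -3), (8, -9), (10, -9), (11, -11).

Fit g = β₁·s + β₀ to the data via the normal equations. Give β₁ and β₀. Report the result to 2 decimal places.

β₁ = -1.14, β₀ = 1.81

Compute the Gram sums: Σs·s = 318, Σs = 34, Σ1 = 6.
Right-hand side: Σs·g = -302, Σg = -28.
So MᵀM·[β₁, β₀]ᵀ = Mᵀg: [[318, 34]; [34, 6]]·[β₁, β₀]ᵀ = [-302, -28]ᵀ.
det = 318·6 − 34² = 752.
β₁ = ((-302)·6 − 34·(-28))/752 = -215/188; β₀ = (318·(-28) − 34·(-302))/752 = 341/188.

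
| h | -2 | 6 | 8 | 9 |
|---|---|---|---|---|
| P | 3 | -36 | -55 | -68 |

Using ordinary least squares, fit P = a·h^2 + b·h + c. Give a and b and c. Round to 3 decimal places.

From the data, Σh^2·h^2 = 11969, Σh^2·h = 1449, Σh^2 = 185, Σh·h = 185, Σh = 21, Σ1 = 4.
For MᵀP: Σh^2·P = -10312, Σh·P = -1274, ΣP = -156.
So MᵀM·[a, b, c]ᵀ = MᵀP: [[11969, 1449, 185]; [1449, 185, 21]; [185, 21, 4]]·[a, b, c]ᵀ = [-10312, -1274, -156]ᵀ.
Inverting the 3×3 Gram matrix, [a, b, c]ᵀ = [-2173/4132, -11263/4132, -379/1033]ᵀ.

a = -0.526, b = -2.726, c = -0.367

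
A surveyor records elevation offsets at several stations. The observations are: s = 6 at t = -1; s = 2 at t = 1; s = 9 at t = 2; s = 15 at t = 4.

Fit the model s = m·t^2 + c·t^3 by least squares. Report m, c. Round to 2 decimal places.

Normal-equation sums: Σt^2·t^2 = 274, Σt^2·t^3 = 1056, Σt^3·t^3 = 4162.
Right-hand side: Σt^2·s = 284, Σt^3·s = 1028.
MᵀM·[m, c]ᵀ = Mᵀs becomes [[274, 1056]; [1056, 4162]]·[m, c]ᵀ = [284, 1028]ᵀ.
Determinant 274·4162 − 1056² = 25252.
m = (284·4162 − 1056·1028)/25252 = 24110/6313; c = (274·1028 − 1056·284)/25252 = -4558/6313.

m = 3.82, c = -0.72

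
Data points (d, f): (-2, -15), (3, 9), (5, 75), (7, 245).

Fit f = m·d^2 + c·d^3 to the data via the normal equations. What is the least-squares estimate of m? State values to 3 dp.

m = -1.946

From the data, Σd^2·d^2 = 3123, Σd^2·d^3 = 20143, Σd^3·d^3 = 134067.
For Xᵀf: Σd^2·f = 13901, Σd^3·f = 93773.
So XᵀX·[m, c]ᵀ = Xᵀf: [[3123, 20143]; [20143, 134067]]·[m, c]ᵀ = [13901, 93773]ᵀ.
Eliminating c: 134067·(row 1) − 20143·(row 2) gives 12950792·m = 134067·13901 − 20143·93773 = -25204172, so m = -6301043/3237698.
Then c = (93773 − 20143·(-6301043/3237698))/134067 = 3211309/3237698.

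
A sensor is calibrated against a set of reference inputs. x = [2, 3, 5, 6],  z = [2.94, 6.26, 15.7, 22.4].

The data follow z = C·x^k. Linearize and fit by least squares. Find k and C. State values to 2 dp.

k = 1.84, C = 0.82

Linearized form: ln z = k·ln x + ln C. From the 4 transformed points,
Σln x = 5.1930, Σ(ln x)² = 7.4881, Σln z = 8.7753, Σln x·ln z = 12.7651.
Equations: 7.4881·k + 5.1930·ln C = 12.7651;  5.1930·k + 4·ln C = 8.7753.
Δ = 7.4881·4 − (5.1930)² = 2.9856; k = (12.7651·4 − 5.1930·8.7753)/2.9856 = 1.83902, ln C = (7.4881·8.7753 − 5.1930·12.7651)/2.9856 = -0.19366, so C = exp(-0.19366) = 0.82394.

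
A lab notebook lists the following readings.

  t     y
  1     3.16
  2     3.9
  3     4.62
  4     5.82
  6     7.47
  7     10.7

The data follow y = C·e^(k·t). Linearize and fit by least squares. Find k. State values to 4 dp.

Let Y = ln y. Fitting Y = k·t + ln C by least squares:
AᵀA = [[115.0000, 23.0000]; [23.0000, 6]], rhs = [44.1660, 10.1844]ᵀ  (here Σt = 23.0000, Σ(t)² = 115.0000, Σln y = 10.1844, Σt·ln y = 44.1660).
Solving (det = 161.0000): k = 0.19103, ln C = 0.96513.

k = 0.1910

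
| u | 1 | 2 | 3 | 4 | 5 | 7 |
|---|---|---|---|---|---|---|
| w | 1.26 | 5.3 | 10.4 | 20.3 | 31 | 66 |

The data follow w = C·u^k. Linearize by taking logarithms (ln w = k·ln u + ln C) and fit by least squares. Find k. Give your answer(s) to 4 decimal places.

k = 2.0121

Let Y = ln w. Fitting Y = k·ln u + ln C by least squares:
Σln u = 6.7334, Σ(ln u)² = 9.9861, Σln w = 14.8749, Σln u·ln w = 21.5818.
Equations: 9.9861·k + 6.7334·ln C = 21.5818;  6.7334·k + 6·ln C = 14.8749.
Slope k = (n·Σln u·ln w − Σln u·Σln w)/(n·Σ(ln u)² − (Σln u)²) = (6·21.5818 − 6.7334·14.8749)/14.5777 = 2.01212; ln C = (Σln w − k·Σln u)/n = 0.22108.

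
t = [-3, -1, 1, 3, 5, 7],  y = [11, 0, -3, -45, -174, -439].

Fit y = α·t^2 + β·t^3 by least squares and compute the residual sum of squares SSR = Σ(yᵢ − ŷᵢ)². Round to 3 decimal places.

Normal-equation sums: Σt^2·t^2 = 3190, Σt^2·t^3 = 19932, Σt^3·t^3 = 134734.
Right-hand side: Σt^2·y = -26170, Σt^3·y = -173842.
Eliminating β: 134734·(row 1) − 19932·(row 2) gives 32516836·α = 134734·(-26170) − 19932·(-173842) = -60970036, so α = -15242509/8129209.
Then β = ((-173842) − 19932·(-15242509/8129209))/134734 = -748535/739019.
Residuals: 4288985/8129209, 7008624/8129209, -911233/8129209, -6316929/8129209, -4184016/8129209, 2382745/8129209; SSR = 16168068/8129209.

SSR = 1.989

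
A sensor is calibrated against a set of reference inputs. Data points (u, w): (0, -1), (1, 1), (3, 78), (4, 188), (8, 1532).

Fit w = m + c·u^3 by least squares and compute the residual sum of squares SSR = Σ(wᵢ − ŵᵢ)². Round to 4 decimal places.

SSR = 4.3045

Forming MᵀM = [[5, 604]; [604, 266970]] and Mᵀw = [1798, 798523]ᵀ gives MᵀM·[m, c]ᵀ = Mᵀw.
Eliminating c: 266970·(row 1) − 604·(row 2) gives 970034·m = 266970·1798 − 604·798523 = -2295832, so m = -1147916/485017.
Then c = (798523 − 604·(-1147916/485017))/266970 = 2906623/970034.
Residuals: 662899/485017, 359243/970034, -520337/970034, -680824/485017, 98472/485017; SSR = 4175543/970034.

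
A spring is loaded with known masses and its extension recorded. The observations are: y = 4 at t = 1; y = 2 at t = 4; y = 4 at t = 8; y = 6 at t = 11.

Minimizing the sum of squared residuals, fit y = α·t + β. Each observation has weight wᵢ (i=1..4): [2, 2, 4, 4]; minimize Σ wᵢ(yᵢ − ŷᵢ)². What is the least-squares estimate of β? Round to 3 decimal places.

Setting ∂/∂α … = 0 gives: 774·α + 86·β = 416;  86·α + 12·β = 52.
(Σwᵢ·t·t = 774, Σwᵢ·t = 86, Σwᵢ·1 = 12, Σwᵢ·t·y = 416, Σwᵢ·y = 52.)
det = 774·12 − 86² = 1892.
α = (416·12 − 86·52)/1892 = 130/473; β = (774·52 − 86·416)/1892 = 26/11.

β = 2.364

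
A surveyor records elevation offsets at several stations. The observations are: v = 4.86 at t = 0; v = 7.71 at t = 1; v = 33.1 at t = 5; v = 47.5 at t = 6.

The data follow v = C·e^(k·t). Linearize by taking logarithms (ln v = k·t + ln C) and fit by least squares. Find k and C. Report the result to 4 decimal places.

k = 0.3751, C = 5.0561

Linearized form: ln v = k·t + ln C. From the 4 transformed points,
Σt = 12.0000, Σ(t)² = 62.0000, Σln v = 10.9838, Σt·ln v = 42.7046.
Normal system: [[62.0000, 12.0000]; [12.0000, 4]]·[k, ln C]ᵀ = [42.7046, 10.9838]ᵀ.
Slope k = (n·Σt·ln v − Σt·Σln v)/(n·Σ(t)² − (Σt)²) = (4·42.7046 − 12.0000·10.9838)/104.0000 = 0.37512; ln C = (Σln v − k·Σt)/n = 1.62060, so C = exp(1.62060) = 5.05611.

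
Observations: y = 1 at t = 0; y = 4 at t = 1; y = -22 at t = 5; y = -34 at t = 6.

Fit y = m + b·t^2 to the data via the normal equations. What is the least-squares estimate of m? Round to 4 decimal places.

From the data, Σ1 = 4, Σt^2 = 62, Σt^2·t^2 = 1922.
Moment sums: Σy = -51, Σt^2·y = -1770.
MᵀM·[m, b]ᵀ = Mᵀy becomes [[4, 62]; [62, 1922]]·[m, b]ᵀ = [-51, -1770]ᵀ.
Eliminating b: 1922·(row 1) − 62·(row 2) gives 3844·m = 1922·(-51) − 62·(-1770) = 11718, so m = 189/62.
Then b = ((-1770) − 62·(189/62))/1922 = -1959/1922.

m = 3.0484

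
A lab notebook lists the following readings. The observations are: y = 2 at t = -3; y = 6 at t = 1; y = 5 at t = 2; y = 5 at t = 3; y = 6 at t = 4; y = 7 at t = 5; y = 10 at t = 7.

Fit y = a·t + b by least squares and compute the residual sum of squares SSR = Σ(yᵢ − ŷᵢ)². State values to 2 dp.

The normal system AᵀA·[a, b]ᵀ = Aᵀy is [[113, 19]; [19, 7]]·[a, b]ᵀ = [154, 41]ᵀ.
Eliminating b: 7·(row 1) − 19·(row 2) gives 430·a = 7·154 − 19·41 = 299, so a = 299/430.
Then b = (41 − 19·(299/430))/7 = 1707/430.
Residuals: 5/43, 287/215, -31/86, -227/215, -323/430, -96/215, 50/43; SSR = 2217/430.

SSR = 5.16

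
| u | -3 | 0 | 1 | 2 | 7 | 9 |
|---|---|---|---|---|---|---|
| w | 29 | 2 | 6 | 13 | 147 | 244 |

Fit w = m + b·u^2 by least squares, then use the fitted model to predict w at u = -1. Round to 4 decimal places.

Sums needed: Σ1 = 6, Σu^2 = 144, Σu^2·u^2 = 9060.
Moment sums: Σw = 441, Σu^2·w = 27286.
det = 6·9060 − 144² = 33624.
m = (441·9060 − 144·27286)/33624 = 1841/934; b = (6·27286 − 144·441)/33624 = 8351/2802.
At u = -1: ŵ = (1841/934)·(1) + (8351/2802)·(1) = 6937/1401.

ŵ = 4.9515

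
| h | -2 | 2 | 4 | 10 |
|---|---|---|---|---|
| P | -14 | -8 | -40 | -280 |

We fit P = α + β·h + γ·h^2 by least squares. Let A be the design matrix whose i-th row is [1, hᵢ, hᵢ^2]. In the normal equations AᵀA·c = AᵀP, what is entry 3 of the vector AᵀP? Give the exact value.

Entry 3 ↔ basis h^2, so (AᵀP)_{3} = Σᵢ (h^2)·Pᵢ = (4)·(-14) + (4)·(-8) + (16)·(-40) + (100)·(-280) = -28728.

-28728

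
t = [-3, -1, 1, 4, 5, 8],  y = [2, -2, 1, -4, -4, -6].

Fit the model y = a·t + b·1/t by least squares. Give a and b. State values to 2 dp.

a = -0.87, b = 2.23

Setting ∂/∂a … = 0 gives: 116·a + 6·b = -87;  6·a + (32101/14400)·b = -13/60.
(Σt·t = 116, Σt·1/t = 6, Σ1/t·1/t = 32101/14400, Σt·y = -87, Σ1/t·y = -13/60.)
det = 116·(32101/14400) − 6² = 801329/3600.
a = ((-87)·(32101/14400) − 6·(-13/60))/(801329/3600) = -2774067/3205316; b = (116·(-13/60) − 6·(-87))/(801329/3600) = 1788720/801329.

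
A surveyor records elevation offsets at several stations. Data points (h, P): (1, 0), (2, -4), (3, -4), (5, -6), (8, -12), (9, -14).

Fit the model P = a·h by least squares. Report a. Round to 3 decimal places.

Compute the Gram sums: Σh·h = 184.
And Σh·P = -272.
Normal equations: [[184]]·[a]ᵀ = [-272]ᵀ.
Hence a = -272 / 184 ≈ -1.47826.

a = -1.478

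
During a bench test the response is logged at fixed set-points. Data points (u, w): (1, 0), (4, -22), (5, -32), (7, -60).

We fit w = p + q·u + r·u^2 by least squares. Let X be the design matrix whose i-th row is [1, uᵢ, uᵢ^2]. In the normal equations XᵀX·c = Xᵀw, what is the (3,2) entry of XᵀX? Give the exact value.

533

Row 3 ↔ basis u^2, column 2 ↔ basis u, so (XᵀX)_{3,2} = Σᵢ (u^2)·(u) = (1)·(1) + (16)·(4) + (25)·(5) + (49)·(7) = 533.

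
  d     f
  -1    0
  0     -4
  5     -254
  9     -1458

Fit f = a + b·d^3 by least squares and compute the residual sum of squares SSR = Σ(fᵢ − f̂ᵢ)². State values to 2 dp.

SSR = 3.68

Sums needed: Σ1 = 4, Σd^3 = 853, Σd^3·d^3 = 547067.
For Mᵀf: Σf = -1716, Σd^3·f = -1094632.
Δ = 4·547067 − 853² = 1460659.
a = ((-1716)·547067 − 853·(-1094632))/1460659 = -5045876/1460659; b = (4·(-1094632) − 853·(-1716))/1460659 = -2914780/1460659.
Residuals: 2131096/1460659, -796760/1460659, -1614010/1460659, 279674/1460659; SSR = 5380888/1460659.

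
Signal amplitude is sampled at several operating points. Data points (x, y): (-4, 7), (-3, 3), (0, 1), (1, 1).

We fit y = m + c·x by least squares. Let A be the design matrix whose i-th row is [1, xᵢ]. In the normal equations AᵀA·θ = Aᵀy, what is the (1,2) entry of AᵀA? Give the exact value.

Row 1 ↔ basis 1, column 2 ↔ basis x, so (AᵀA)_{1,2} = Σᵢ x = (1)·(-4) + (1)·(-3) + (1)·(0) + (1)·(1) = -6.

-6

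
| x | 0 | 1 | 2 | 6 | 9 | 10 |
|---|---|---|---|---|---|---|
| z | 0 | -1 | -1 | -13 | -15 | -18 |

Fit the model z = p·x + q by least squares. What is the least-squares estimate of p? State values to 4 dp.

p = -1.8832

Forming AᵀA = [[222, 28]; [28, 6]] and Aᵀz = [-396, -48]ᵀ gives AᵀA·[p, q]ᵀ = Aᵀz.
Determinant 222·6 − 28² = 548.
p = ((-396)·6 − 28·(-48))/548 = -258/137; q = (222·(-48) − 28·(-396))/548 = 108/137.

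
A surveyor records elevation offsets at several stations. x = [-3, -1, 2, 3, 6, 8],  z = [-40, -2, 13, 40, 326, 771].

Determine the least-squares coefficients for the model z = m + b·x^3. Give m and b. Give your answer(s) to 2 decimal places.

Entries of AᵀA: Σ1 = 6, Σx^3 = 735, Σx^3·x^3 = 310323.
Moment sums: Σz = 1108, Σx^3·z = 467434.
Normal equations: [[6, 735]; [735, 310323]]·[m, b]ᵀ = [1108, 467434]ᵀ.
det = 6·310323 − 735² = 1321713.
m = (1108·310323 − 735·467434)/1321713 = 91298/440571; b = (6·467434 − 735·1108)/1321713 = 221136/146857.

m = 0.21, b = 1.51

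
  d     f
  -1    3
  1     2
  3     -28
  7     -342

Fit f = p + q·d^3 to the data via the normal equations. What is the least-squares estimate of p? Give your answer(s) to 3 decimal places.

p = 1.410

Normal-equation sums: Σ1 = 4, Σd^3 = 370, Σd^3·d^3 = 118380.
And Σf = -365, Σd^3·f = -118063.
So XᵀX·[p, q]ᵀ = Xᵀf: [[4, 370]; [370, 118380]]·[p, q]ᵀ = [-365, -118063]ᵀ.
Δ = 4·118380 − 370² = 336620.
p = ((-365)·118380 − 370·(-118063))/336620 = 47461/33662; q = (4·(-118063) − 370·(-365))/336620 = -168601/168310.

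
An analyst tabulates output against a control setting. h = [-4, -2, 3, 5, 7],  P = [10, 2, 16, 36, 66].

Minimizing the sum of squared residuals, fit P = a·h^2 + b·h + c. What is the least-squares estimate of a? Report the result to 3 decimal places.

Compute the Gram sums: Σh^2·h^2 = 3379, Σh^2·h = 423, Σh^2 = 103, Σh·h = 103, Σh = 9, Σ1 = 5.
For AᵀP: Σh^2·P = 4446, Σh·P = 646, ΣP = 130.
Inverting the 3×3 Gram matrix, [a, b, c]ᵀ = [69464/65839, 122362/65839, 60604/65839]ᵀ.

a = 1.055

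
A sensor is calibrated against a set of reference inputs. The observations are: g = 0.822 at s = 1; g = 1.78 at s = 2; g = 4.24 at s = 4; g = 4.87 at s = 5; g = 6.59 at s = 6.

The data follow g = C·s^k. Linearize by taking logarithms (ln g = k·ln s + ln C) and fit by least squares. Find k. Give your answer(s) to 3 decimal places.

k = 1.151

Taking logs, ln g = k·ln s + ln C, so regress ln g on ln s.
Σln s = 5.4806, Σ(ln s)² = 8.2030, Σln g = 5.2938, Σln s·ln g = 8.3286.
Equations: 8.2030·k + 5.4806·ln C = 8.3286;  5.4806·k + 5·ln C = 5.2938.
Slope k = (n·Σln s·ln g − Σln s·Σln g)/(n·Σ(ln s)² − (Σln s)²) = (5·8.3286 − 5.4806·5.2938)/10.9774 = 1.15051; ln C = (Σln g − k·Σln s)/n = -0.20235.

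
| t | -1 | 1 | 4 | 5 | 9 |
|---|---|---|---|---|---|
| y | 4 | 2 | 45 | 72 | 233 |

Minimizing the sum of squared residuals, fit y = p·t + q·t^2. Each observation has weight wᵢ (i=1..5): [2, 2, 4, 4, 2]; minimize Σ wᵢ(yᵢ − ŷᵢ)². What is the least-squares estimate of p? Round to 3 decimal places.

Sums needed: Σwᵢ·t·t = 330, Σwᵢ·t·t^2 = 2214, Σwᵢ·t^2·t^2 = 16650.
Moment sums: Σwᵢ·t·y = 6350, Σwᵢ·t^2·y = 47838.
Normal equations: [[330, 2214]; [2214, 16650]]·[p, q]ᵀ = [6350, 47838]ᵀ.
Determinant 330·16650 − 2214² = 592704.
p = (6350·16650 − 2214·47838)/592704 = -2581/8232; q = (330·47838 − 2214·6350)/592704 = 23995/8232.

p = -0.314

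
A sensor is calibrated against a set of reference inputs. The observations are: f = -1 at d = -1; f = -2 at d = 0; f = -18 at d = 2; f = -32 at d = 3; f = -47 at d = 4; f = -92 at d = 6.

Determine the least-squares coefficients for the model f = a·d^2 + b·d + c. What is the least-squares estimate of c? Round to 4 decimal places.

The normal system MᵀM·[a, b, c]ᵀ = Mᵀf is [[1650, 314, 66]; [314, 66, 14]; [66, 14, 6]]·[a, b, c]ᵀ = [-4425, -871, -192]ᵀ.
Row-reducing yields a = -471/260, b = -5193/1300, c = -1789/650.

c = -2.7523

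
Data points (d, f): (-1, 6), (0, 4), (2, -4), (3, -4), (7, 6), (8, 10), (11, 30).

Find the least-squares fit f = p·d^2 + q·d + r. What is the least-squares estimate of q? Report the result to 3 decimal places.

q = -3.501

Normal-equation sums: Σd^2·d^2 = 21236, Σd^2·d = 2220, Σd^2 = 248, Σd·d = 248, Σd = 30, Σ1 = 7.
And Σd^2·f = 4518, Σd·f = 426, Σf = 48.
Normal equations: [[21236, 2220, 248]; [2220, 248, 30]; [248, 30, 7]]·[p, q, r]ᵀ = [4518, 426, 48]ᵀ.
Inverting the 3×3 Gram matrix, [p, q, r]ᵀ = [35691/64694, -113241/32347, 10698/4621]ᵀ.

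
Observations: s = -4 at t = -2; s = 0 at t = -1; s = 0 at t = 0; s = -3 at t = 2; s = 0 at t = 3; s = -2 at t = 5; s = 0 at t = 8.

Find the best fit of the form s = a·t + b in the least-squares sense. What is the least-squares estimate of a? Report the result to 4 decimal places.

With design matrix X, XᵀX = [[107, 15]; [15, 7]] and Xᵀs = [-8, -9]ᵀ.
Determinant 107·7 − 15² = 524.
a = ((-8)·7 − 15·(-9))/524 = 79/524; b = (107·(-9) − 15·(-8))/524 = -843/524.

a = 0.1508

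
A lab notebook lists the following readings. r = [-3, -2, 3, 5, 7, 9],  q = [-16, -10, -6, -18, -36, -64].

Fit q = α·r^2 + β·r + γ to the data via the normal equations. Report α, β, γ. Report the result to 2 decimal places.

α = -0.94, β = 1.71, γ = -2.59

Setting ∂/∂α … = 0 gives: 9765·α + 1189·β + 177·γ = -7636;  1189·α + 177·β + 19·γ = -868;  177·α + 19·β + 6·γ = -150.
(Σr^2·r^2 = 9765, Σr^2·r = 1189, Σr^2 = 177, Σr·r = 177, Σr = 19, Σ1 = 6, Σr^2·q = -7636, Σr·q = -868, Σq = -150.)
Solving the 3×3 system (Gaussian elimination) gives α = -192227/203730, β = 116259/67910, γ = -263507/101865.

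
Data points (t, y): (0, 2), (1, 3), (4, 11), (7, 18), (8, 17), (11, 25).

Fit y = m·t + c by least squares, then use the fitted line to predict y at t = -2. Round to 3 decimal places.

Setting ∂/∂m … = 0 gives: 251·m + 31·c = 584;  31·m + 6·c = 76.
Eliminating c: 6·(row 1) − 31·(row 2) gives 545·m = 6·584 − 31·76 = 1148, so m = 1148/545.
Then c = (76 − 31·(1148/545))/6 = 972/545.
At t = -2: ŷ = (1148/545)·(-2) + (972/545)·(1) = -1324/545.

ŷ = -2.429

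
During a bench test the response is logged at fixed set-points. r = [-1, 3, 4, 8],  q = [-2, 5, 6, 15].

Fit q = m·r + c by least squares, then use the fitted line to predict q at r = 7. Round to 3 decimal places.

Setting ∂/∂m … = 0 gives: 90·m + 14·c = 161;  14·m + 4·c = 24.
(Σr·r = 90, Σr = 14, Σ1 = 4, Σr·q = 161, Σq = 24.)
det = 90·4 − 14² = 164.
m = (161·4 − 14·24)/164 = 77/41; c = (90·24 − 14·161)/164 = -47/82.
At r = 7: q̂ = (77/41)·(7) + (-47/82)·(1) = 1031/82.

q̂ = 12.573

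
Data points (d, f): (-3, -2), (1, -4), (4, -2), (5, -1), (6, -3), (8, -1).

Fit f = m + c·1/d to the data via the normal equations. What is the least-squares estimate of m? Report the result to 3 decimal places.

m = -1.760

Compute the Gram sums: Σ1 = 6, Σ1/d = 169/120, Σ1/d·1/d = 18101/14400.
And Σf = -13, Σ1/d·f = -559/120.
Δ = 6·(18101/14400) − (169/120)² = 16009/2880.
m = ((-13)·(18101/14400) − (169/120)·(-559/120))/(16009/2880) = -140842/80045; c = (6·(-559/120) − (169/120)·(-13))/(16009/2880) = -27768/16009.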